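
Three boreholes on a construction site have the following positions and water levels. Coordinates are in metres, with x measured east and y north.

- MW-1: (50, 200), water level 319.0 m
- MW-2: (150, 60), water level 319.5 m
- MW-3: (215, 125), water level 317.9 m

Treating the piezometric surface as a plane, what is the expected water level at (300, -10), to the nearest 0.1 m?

With h = a·x + b·y + c and MW-1 as origin, the differences give:
  100·a + (-140)·b = +0.5
  165·a + (-75)·b = -1.1
Eliminate b (×(-75) and ×(-140), subtract): 15600·a = -191.50 → a = ∂h/∂x = -0.01228
Back-substitute: b = ∂h/∂y = -0.01234.
h(300, -10) = 319.0 + (-0.01228)·(250) + (-0.01234)·(-210) = 319.0 -3.069 +2.591 = 318.522 m.

318.5 m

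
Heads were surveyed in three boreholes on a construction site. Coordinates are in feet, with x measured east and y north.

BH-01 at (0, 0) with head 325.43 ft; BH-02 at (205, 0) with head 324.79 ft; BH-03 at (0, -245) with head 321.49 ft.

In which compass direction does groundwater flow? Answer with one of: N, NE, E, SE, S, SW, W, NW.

S

∂h/∂x = (324.79 − 325.43) / (205 − 0) = -0.003122
∂h/∂y = (321.49 − 325.43) / (-245 − 0) = +0.01608
Flow = −∇h = (+0.003122 east, -0.01608 north), which points south.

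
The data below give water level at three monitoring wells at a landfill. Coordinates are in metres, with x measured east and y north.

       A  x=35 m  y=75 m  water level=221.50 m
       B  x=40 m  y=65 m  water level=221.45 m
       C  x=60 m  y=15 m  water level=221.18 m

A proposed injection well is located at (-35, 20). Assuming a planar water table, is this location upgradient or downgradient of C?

Differences from A: to B (Δx, Δy, Δh) = (5, -10, -0.05); to C = (25, -60, -0.32).
Solve a·Δx + b·Δy = Δh: det = 5·(-60) − 25·(-10) = -50.
∂h/∂x = [(-0.05)·(-60) − (-0.32)·(-10)] / -50 = +0.004000
∂h/∂y = [5·(-0.32) − 25·(-0.05)] / -50 = +0.007000
Head at (-35, 20) = 221.50 + (+0.004000)·(-70) + (+0.007000)·(-55) = 220.84 m.
That is lower than the 221.18 m at C, so the point is downgradient.

downgradient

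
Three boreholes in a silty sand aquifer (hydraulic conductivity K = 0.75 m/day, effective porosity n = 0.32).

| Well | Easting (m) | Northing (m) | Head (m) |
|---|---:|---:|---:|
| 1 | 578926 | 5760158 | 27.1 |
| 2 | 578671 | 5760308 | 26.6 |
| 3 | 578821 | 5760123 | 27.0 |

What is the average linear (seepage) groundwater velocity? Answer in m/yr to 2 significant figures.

1.5 m/yr

Taking 1 as reference: 2−1 = (-255, 150, -0.5); 3−1 = (-105, -35, -0.1).
Solve a·Δx + b·Δy = Δh: det = (-255)·(-35) − (-105)·150 = 24675.
∂h/∂x = [(-0.5)·(-35) − (-0.1)·150] / 24675 = +0.001317
∂h/∂y = [(-255)·(-0.1) − (-105)·(-0.5)] / 24675 = -0.001094
|∇h| = √(0.001317² + -0.001094²) = 0.001712
Seepage velocity v = K·i/n = 0.75 × 0.001712 / 0.32 = 0.004012 m/day = 1.465 m/yr.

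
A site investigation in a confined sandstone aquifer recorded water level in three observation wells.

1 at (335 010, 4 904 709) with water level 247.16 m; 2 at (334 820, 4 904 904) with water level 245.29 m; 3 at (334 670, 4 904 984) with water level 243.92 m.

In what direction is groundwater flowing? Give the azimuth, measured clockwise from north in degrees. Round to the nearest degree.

280°

With h = a·x + b·y + c and 1 as origin, the differences give:
  (-190)·a + 195·b = -1.87
  (-340)·a + 275·b = -3.24
Eliminate b (×275 and ×195, subtract): 14050·a = 117.550 → a = ∂h/∂x = +0.008367
Back-substitute: b = ∂h/∂y = -0.001438.
Flow direction (−∇h) has components (-0.008367 E, +0.001438 N).
Azimuth = atan2(E, N) = atan2(-0.008367, +0.001438) = 279.8° ≈ 280°.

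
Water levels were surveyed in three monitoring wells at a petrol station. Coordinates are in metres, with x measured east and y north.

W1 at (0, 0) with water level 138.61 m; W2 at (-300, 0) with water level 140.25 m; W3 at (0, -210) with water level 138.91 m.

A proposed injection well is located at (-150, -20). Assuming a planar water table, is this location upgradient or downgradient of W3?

upgradient

∂h/∂x = (140.25 − 138.61) / (-300 − 0) = -0.005467
∂h/∂y = (138.91 − 138.61) / (-210 − 0) = -0.001429
Head at (-150, -20) = 138.61 + (-0.005467)·(-150) + (-0.001429)·(-20) = 139.46 m.
That is higher than the 138.91 m at W3, so the point is upgradient.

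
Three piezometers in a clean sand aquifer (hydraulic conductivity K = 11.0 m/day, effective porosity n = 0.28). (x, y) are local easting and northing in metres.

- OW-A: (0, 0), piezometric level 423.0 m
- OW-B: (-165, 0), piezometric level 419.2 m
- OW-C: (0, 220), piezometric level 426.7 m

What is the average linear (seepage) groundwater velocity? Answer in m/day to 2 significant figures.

1.1 m/day

∂h/∂x = (419.2 − 423.0) / (-165 − 0) = +0.02303
∂h/∂y = (426.7 − 423.0) / (220 − 0) = +0.01682
|∇h| = √(0.02303² + 0.01682²) = 0.02852
Seepage velocity v = K·i/n = 11.0 × 0.02852 / 0.28 = 1.12 m/day.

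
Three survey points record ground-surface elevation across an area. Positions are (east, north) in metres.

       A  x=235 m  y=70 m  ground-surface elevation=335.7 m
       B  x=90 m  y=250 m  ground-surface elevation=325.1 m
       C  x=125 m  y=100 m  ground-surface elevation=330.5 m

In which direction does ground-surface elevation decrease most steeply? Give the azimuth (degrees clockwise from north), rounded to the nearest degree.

With z = a·x + b·y + c and A as origin, the differences give:
  (-145)·a + 180·b = -10.6
  (-110)·a + 30·b = -5.2
Eliminate b (×30 and ×180, subtract): 15450·a = 618.00 → a = ∂z/∂x = +0.04000
Back-substitute: b = ∂z/∂y = -0.02667.
Steepest decrease is along −∇f: components (-0.04000 E, +0.02667 N).
Azimuth = atan2(-0.04000, +0.02667) = 303.7° ≈ 304°.

304°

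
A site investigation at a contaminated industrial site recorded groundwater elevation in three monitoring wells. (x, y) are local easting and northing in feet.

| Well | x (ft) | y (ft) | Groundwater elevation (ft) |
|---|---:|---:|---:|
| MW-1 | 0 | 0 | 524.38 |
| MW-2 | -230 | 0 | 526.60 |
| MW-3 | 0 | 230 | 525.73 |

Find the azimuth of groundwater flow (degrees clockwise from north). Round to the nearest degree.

121°

∂h/∂x = (526.60 − 524.38) / (-230 − 0) = -0.009652
∂h/∂y = (525.73 − 524.38) / (230 − 0) = +0.005870
Flow direction (−∇h) has components (+0.009652 E, -0.005870 N).
Azimuth = atan2(E, N) = atan2(+0.009652, -0.005870) = 121.3° ≈ 121°.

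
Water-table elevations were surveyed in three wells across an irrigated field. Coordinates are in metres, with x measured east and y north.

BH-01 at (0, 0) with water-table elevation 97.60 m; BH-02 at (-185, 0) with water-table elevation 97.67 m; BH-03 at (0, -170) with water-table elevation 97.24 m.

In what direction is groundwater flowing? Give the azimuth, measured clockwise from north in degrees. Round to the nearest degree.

∂h/∂x = (97.67 − 97.60) / (-185 − 0) = -0.0003784
∂h/∂y = (97.24 − 97.60) / (-170 − 0) = +0.002118
Flow direction (−∇h) has components (+0.0003784 E, -0.002118 N).
Azimuth = atan2(E, N) = atan2(+0.0003784, -0.002118) = 169.9° ≈ 170°.

170°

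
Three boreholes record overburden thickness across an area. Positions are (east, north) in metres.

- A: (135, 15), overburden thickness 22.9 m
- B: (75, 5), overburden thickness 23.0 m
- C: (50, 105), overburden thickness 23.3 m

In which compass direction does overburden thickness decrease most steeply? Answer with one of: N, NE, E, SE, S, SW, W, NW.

SE

Differences from A: to B (Δx, Δy, Δh) = (-60, -10, +0.1); to C = (-85, 90, +0.4).
Determinant of the coordinate differences = (-60)·90 − (-85)·(-10) = -6250.
∂d/∂x = [(+0.1)·90 − (+0.4)·(-10)] / -6250 = -0.002080
∂d/∂y = [(-60)·(+0.4) − (-85)·(+0.1)] / -6250 = +0.002480
Steepest decrease is along −∇f = (+0.002080 E, -0.002480 N) → southeast.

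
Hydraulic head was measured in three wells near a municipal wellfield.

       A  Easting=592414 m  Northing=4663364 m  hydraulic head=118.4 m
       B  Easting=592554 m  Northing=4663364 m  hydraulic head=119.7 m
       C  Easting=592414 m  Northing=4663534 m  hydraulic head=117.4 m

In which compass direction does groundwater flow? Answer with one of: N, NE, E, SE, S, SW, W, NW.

∂h/∂x = (119.7 − 118.4) / (592554 − 592414) = +0.009286
∂h/∂y = (117.4 − 118.4) / (4663534 − 4663364) = -0.005882
Flow = −∇h = (-0.009286 east, +0.005882 north), which points northwest.

NW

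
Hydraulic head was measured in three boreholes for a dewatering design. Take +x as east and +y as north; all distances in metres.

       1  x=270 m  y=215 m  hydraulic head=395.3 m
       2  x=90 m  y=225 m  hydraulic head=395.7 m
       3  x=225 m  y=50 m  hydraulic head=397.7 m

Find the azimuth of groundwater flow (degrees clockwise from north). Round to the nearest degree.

012°

With h = a·x + b·y + c and 1 as origin, the differences give:
  (-180)·a + 10·b = +0.4
  (-45)·a + (-165)·b = +2.4
Eliminate b (×(-165) and ×10, subtract): 30150·a = -90.00 → a = ∂h/∂x = -0.002985
Back-substitute: b = ∂h/∂y = -0.01373.
Flow direction (−∇h) has components (+0.002985 E, +0.01373 N).
Azimuth = atan2(E, N) = atan2(+0.002985, +0.01373) = 12.3° ≈ 012°.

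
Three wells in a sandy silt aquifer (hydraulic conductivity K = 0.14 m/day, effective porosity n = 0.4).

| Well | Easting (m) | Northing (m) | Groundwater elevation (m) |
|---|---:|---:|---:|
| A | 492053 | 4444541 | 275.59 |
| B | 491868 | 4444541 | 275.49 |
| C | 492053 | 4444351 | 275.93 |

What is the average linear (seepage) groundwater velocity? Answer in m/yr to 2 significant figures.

∂h/∂x = (275.49 − 275.59) / (491868 − 492053) = +0.0005405
∂h/∂y = (275.93 − 275.59) / (4444351 − 4444541) = -0.001789
|∇h| = √(0.0005405² + -0.001789²) = 0.001869
Seepage velocity v = K·i/n = 0.14 × 0.001869 / 0.4 = 0.0006542 m/day = 0.2389 m/yr.

0.24 m/yr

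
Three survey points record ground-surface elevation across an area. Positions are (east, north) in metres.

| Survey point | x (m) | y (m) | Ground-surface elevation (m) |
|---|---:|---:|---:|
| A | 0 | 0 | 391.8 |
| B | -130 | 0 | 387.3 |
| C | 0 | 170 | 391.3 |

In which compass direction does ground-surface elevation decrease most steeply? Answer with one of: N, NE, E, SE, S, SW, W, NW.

∂z/∂x = (387.3 − 391.8) / (-130 − 0) = +0.03462
∂z/∂y = (391.3 − 391.8) / (170 − 0) = -0.002941
Steepest decrease is along −∇f = (-0.03462 E, +0.002941 N) → west.

W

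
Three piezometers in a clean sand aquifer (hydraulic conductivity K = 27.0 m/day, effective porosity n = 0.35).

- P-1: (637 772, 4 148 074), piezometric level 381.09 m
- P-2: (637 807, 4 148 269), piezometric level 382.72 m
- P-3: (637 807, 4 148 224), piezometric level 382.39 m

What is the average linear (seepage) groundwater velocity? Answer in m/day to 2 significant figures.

0.72 m/day

Taking P-1 as reference: P-2−P-1 = (35, 195, +1.63); P-3−P-1 = (35, 150, +1.30).
Solve a·Δx + b·Δy = Δh: det = 35·150 − 35·195 = -1575.
∂h/∂x = [(+1.63)·150 − (+1.30)·195] / -1575 = +0.005714
∂h/∂y = [35·(+1.30) − 35·(+1.63)] / -1575 = +0.007333
|∇h| = √(0.005714² + 0.007333²) = 0.009296
Seepage velocity v = K·i/n = 27.0 × 0.009296 / 0.35 = 0.7171 m/day.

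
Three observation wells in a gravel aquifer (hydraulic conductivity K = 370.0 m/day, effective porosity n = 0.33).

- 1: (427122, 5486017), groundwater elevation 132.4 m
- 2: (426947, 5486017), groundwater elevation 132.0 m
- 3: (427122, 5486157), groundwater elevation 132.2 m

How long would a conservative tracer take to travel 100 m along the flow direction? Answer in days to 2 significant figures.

∂h/∂x = (132.0 − 132.4) / (426947 − 427122) = +0.002286
∂h/∂y = (132.2 − 132.4) / (5486157 − 5486017) = -0.001429
|∇h| = √(0.002286² + -0.001429²) = 0.002696
Seepage velocity v = K·i/n = 370.0 × 0.002696 / 0.33 = 3.023 m/day.
t = 100 / 3.023 = 33.08 days.

33 days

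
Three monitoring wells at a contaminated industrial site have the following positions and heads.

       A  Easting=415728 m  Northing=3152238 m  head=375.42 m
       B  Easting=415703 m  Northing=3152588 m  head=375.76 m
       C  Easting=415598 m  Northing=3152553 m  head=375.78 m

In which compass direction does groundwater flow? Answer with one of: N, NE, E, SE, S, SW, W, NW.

Taking A as reference: B−A = (-25, 350, +0.34); C−A = (-130, 315, +0.36).
Solve a·Δx + b·Δy = Δh: det = (-25)·315 − (-130)·350 = 37625.
∂h/∂x = [(+0.34)·315 − (+0.36)·350] / 37625 = -0.0005023
∂h/∂y = [(-25)·(+0.36) − (-130)·(+0.34)] / 37625 = +0.0009355
Flow = −∇h = (+0.0005023 east, -0.0009355 north), which points southeast.

SE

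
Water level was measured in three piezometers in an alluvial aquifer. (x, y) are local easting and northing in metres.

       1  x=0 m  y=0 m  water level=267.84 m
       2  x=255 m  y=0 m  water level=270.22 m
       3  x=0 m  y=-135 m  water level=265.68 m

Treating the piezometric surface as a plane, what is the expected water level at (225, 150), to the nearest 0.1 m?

272.3 m

∂h/∂x = (270.22 − 267.84) / (255 − 0) = +0.009333
∂h/∂y = (265.68 − 267.84) / (-135 − 0) = +0.01600
h(225, 150) = 267.84 + (+0.009333)·(225) + (+0.01600)·(150) = 267.84 +2.100 +2.400 = 272.340 m.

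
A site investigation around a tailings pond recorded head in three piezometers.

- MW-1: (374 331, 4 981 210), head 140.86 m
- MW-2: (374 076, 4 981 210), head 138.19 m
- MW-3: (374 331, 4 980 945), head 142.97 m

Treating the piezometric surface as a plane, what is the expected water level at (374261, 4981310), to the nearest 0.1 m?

∂h/∂x = (138.19 − 140.86) / (374076 − 374331) = +0.01047
∂h/∂y = (142.97 − 140.86) / (4980945 − 4981210) = -0.007962
h(374261, 4981310) = 140.86 + (+0.01047)·(-70) + (-0.007962)·(100) = 140.86 -0.733 -0.796 = 139.331 m.

139.3 m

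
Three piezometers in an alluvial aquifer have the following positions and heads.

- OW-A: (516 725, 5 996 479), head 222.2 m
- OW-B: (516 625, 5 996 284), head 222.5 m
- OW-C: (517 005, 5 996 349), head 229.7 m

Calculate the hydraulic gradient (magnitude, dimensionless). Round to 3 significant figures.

Differences from OW-A: to OW-B (Δx, Δy, Δh) = (-100, -195, +0.3); to OW-C = (280, -130, +7.5).
Determinant of the coordinate differences = (-100)·(-130) − 280·(-195) = 67600.
∂h/∂x = [(+0.3)·(-130) − (+7.5)·(-195)] / 67600 = +0.02106
∂h/∂y = [(-100)·(+7.5) − 280·(+0.3)] / 67600 = -0.01234
|∇h| = √(0.02106² + -0.01234²) = 0.02441

0.0244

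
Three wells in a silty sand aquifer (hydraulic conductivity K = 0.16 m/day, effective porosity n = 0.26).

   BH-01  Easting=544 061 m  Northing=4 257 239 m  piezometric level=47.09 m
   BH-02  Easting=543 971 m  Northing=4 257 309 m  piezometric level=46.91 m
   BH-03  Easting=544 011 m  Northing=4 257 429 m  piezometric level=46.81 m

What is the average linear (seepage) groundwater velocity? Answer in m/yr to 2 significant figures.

Taking BH-01 as reference: BH-02−BH-01 = (-90, 70, -0.18); BH-03−BH-01 = (-50, 190, -0.28).
Solve a·Δx + b·Δy = Δh: det = (-90)·190 − (-50)·70 = -13600.
∂h/∂x = [(-0.18)·190 − (-0.28)·70] / -13600 = +0.001074
∂h/∂y = [(-90)·(-0.28) − (-50)·(-0.18)] / -13600 = -0.001191
|∇h| = √(0.001074² + -0.001191²) = 0.001604
Seepage velocity v = K·i/n = 0.16 × 0.001604 / 0.26 = 0.0009871 m/day = 0.3605 m/yr.

0.36 m/yr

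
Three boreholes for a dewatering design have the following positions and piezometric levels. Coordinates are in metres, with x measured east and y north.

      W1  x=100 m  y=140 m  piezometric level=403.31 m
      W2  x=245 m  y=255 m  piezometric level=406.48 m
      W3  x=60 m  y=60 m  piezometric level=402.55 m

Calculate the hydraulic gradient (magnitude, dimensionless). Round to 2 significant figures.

Differences from W1: to W2 (Δx, Δy, Δh) = (145, 115, +3.17); to W3 = (-40, -80, -0.76).
Solve a·Δx + b·Δy = Δh: det = 145·(-80) − (-40)·115 = -7000.
∂h/∂x = [(+3.17)·(-80) − (-0.76)·115] / -7000 = +0.02374
∂h/∂y = [145·(-0.76) − (-40)·(+3.17)] / -7000 = -0.002371
|∇h| = √(0.02374² + -0.002371²) = 0.02386

0.024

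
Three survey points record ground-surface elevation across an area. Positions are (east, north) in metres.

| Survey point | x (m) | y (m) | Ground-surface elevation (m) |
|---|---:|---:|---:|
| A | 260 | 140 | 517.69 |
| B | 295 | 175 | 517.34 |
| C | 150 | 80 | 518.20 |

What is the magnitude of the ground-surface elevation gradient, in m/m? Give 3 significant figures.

0.0119 m/m

Differences from A: to B (Δx, Δy, Δh) = (35, 35, -0.35); to C = (-110, -60, +0.51).
Solve a·Δx + b·Δy = Δz: det = 35·(-60) − (-110)·35 = 1750.
∂z/∂x = [(-0.35)·(-60) − (+0.51)·35] / 1750 = +0.001800
∂z/∂y = [35·(+0.51) − (-110)·(-0.35)] / 1750 = -0.01180
|∇f| = √(0.001800² + -0.01180²) = 0.01194 m/m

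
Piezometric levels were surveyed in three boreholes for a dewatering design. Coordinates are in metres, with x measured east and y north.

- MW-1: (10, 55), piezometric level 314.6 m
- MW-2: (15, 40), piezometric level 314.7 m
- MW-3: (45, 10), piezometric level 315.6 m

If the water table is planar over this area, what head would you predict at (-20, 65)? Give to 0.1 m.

Differences from MW-1: to MW-2 (Δx, Δy, Δh) = (5, -15, +0.1); to MW-3 = (35, -45, +1.0).
Determinant of the coordinate differences = 5·(-45) − 35·(-15) = 300.
∂h/∂x = [(+0.1)·(-45) − (+1.0)·(-15)] / 300 = +0.03500
∂h/∂y = [5·(+1.0) − 35·(+0.1)] / 300 = +0.005000
h(-20, 65) = 314.6 + (+0.03500)·(-30) + (+0.005000)·(10) = 314.6 -1.050 +0.050 = 313.600 m.

313.6 m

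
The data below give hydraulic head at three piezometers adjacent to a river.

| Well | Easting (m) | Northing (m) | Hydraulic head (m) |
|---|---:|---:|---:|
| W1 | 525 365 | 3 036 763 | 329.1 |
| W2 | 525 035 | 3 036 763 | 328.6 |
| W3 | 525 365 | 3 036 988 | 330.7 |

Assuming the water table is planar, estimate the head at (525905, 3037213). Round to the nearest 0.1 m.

333.1 m

∂h/∂x = (328.6 − 329.1) / (525035 − 525365) = +0.001515
∂h/∂y = (330.7 − 329.1) / (3036988 − 3036763) = +0.007111
h(525905, 3037213) = 329.1 + (+0.001515)·(540) + (+0.007111)·(450) = 329.1 +0.818 +3.200 = 333.118 m.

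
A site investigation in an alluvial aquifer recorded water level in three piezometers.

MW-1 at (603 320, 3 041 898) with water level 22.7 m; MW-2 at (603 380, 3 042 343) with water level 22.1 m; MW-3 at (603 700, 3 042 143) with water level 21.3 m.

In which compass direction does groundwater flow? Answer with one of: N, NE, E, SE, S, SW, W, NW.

E

Three-point gradient (reference MW-1): Δ to MW-2 = (60, 445, -0.6), Δ to MW-3 = (380, 245, -1.4).
∂h/∂x = -0.003083, ∂h/∂y = -0.0009326 (det = -154400).
Flow = −∇h = (+0.003083 east, +0.0009326 north), which points east.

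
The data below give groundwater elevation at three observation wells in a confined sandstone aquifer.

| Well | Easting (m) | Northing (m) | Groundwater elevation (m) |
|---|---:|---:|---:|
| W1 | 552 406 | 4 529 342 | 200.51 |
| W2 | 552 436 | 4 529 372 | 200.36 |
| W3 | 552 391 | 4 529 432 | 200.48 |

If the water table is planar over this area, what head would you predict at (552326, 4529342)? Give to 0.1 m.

200.8 m

With h = a·x + b·y + c and W1 as origin, the differences give:
  30·a + 30·b = -0.15
  (-15)·a + 90·b = -0.03
Eliminate b (×90 and ×30, subtract): 3150·a = -12.600 → a = ∂h/∂x = -0.004000
Back-substitute: b = ∂h/∂y = -0.0010000.
h(552326, 4529342) = 200.51 + (-0.004000)·(-80) + (-0.0010000)·(0) = 200.51 +0.320 -0.000 = 200.830 m.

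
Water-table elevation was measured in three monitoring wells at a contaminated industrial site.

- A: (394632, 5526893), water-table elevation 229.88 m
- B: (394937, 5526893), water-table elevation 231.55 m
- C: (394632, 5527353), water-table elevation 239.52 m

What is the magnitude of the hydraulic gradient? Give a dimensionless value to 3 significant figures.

0.0217

∂h/∂x = (231.55 − 229.88) / (394937 − 394632) = +0.005475
∂h/∂y = (239.52 − 229.88) / (5527353 − 5526893) = +0.02096
|∇h| = √(0.005475² + 0.02096²) = 0.02166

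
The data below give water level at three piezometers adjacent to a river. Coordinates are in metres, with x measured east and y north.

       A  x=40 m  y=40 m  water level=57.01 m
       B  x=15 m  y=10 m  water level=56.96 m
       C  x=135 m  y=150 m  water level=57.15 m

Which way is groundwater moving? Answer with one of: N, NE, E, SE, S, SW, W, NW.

Taking A as reference: B−A = (-25, -30, -0.05); C−A = (95, 110, +0.14).
Determinant of the coordinate differences = (-25)·110 − 95·(-30) = 100.
∂h/∂x = [(-0.05)·110 − (+0.14)·(-30)] / 100 = -0.01300
∂h/∂y = [(-25)·(+0.14) − 95·(-0.05)] / 100 = +0.01250
Flow = −∇h = (+0.01300 east, -0.01250 north), which points southeast.

SE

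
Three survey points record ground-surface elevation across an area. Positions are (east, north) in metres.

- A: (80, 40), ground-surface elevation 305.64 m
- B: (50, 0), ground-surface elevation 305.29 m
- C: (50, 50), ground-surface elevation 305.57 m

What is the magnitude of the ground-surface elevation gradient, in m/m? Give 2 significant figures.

Differences from A: to B (Δx, Δy, Δh) = (-30, -40, -0.35); to C = (-30, 10, -0.07).
Determinant of the coordinate differences = (-30)·10 − (-30)·(-40) = -1500.
∂z/∂x = [(-0.35)·10 − (-0.07)·(-40)] / -1500 = +0.004200
∂z/∂y = [(-30)·(-0.07) − (-30)·(-0.35)] / -1500 = +0.005600
|∇f| = √(0.004200² + 0.005600²) = 0.007 m/m

0.0070 m/m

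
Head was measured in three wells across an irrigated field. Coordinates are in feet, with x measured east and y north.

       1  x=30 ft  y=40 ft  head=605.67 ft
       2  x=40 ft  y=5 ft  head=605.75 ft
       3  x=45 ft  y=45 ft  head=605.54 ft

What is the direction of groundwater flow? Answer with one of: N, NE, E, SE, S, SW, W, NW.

Taking 1 as reference: 2−1 = (10, -35, +0.08); 3−1 = (15, 5, -0.13).
Determinant of the coordinate differences = 10·5 − 15·(-35) = 575.
∂h/∂x = [(+0.08)·5 − (-0.13)·(-35)] / 575 = -0.007217
∂h/∂y = [10·(-0.13) − 15·(+0.08)] / 575 = -0.004348
Flow = −∇h = (+0.007217 east, +0.004348 north), which points northeast.

NE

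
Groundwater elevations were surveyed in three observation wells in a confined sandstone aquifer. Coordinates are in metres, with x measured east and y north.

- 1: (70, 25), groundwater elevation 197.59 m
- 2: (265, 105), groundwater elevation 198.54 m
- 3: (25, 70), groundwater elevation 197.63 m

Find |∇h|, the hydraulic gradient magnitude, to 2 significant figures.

Three-point gradient (reference 1): Δ to 2 = (195, 80, +0.95), Δ to 3 = (-45, 45, +0.04).
∂h/∂x = +0.003196, ∂h/∂y = +0.004085 (det = 12375).
|∇h| = √(0.003196² + 0.004085²) = 0.005187

0.0052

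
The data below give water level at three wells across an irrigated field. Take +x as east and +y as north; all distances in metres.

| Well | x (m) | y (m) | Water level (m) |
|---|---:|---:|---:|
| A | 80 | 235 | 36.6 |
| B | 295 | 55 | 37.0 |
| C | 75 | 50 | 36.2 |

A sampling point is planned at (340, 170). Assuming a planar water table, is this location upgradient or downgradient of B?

Differences from A: to B (Δx, Δy, Δh) = (215, -180, +0.4); to C = (-5, -185, -0.4).
Determinant of the coordinate differences = 215·(-185) − (-5)·(-180) = -40675.
∂h/∂x = [(+0.4)·(-185) − (-0.4)·(-180)] / -40675 = +0.003589
∂h/∂y = [215·(-0.4) − (-5)·(+0.4)] / -40675 = +0.002065
Head at (340, 170) = 36.6 + (+0.003589)·(260) + (+0.002065)·(-65) = 37.40 m.
That is higher than the 37.0 m at B, so the point is upgradient.

upgradient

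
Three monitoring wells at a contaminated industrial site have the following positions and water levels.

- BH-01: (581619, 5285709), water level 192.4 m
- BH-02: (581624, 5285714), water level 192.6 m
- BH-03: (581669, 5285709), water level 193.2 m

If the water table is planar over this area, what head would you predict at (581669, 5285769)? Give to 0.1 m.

194.6 m

Three-point gradient (reference BH-01): Δ to BH-02 = (5, 5, +0.2), Δ to BH-03 = (50, 0, +0.8).
∂h/∂x = +0.01600, ∂h/∂y = +0.02400 (det = -250).
h(581669, 5285769) = 192.4 + (+0.01600)·(50) + (+0.02400)·(60) = 192.4 +0.800 +1.440 = 194.640 m.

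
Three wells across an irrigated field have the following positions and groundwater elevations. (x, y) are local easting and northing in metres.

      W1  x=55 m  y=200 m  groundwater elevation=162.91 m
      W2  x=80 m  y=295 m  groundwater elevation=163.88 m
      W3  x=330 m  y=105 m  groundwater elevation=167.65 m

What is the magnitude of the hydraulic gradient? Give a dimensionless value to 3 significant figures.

With h = a·x + b·y + c and W1 as origin, the differences give:
  25·a + 95·b = +0.97
  275·a + (-95)·b = +4.74
Eliminate b (×(-95) and ×95, subtract): -28500·a = -542.450 → a = ∂h/∂x = +0.01903
Back-substitute: b = ∂h/∂y = +0.005202.
|∇h| = √(0.01903² + 0.005202²) = 0.01973

0.0197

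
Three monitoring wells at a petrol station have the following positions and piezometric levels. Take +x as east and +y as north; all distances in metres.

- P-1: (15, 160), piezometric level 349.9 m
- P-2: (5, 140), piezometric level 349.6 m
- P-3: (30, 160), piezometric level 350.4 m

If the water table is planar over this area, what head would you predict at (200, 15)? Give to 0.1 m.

Differences from P-1: to P-2 (Δx, Δy, Δh) = (-10, -20, -0.3); to P-3 = (15, 0, +0.5).
Solve a·Δx + b·Δy = Δh: det = (-10)·0 − 15·(-20) = 300.
∂h/∂x = [(-0.3)·0 − (+0.5)·(-20)] / 300 = +0.03333
∂h/∂y = [(-10)·(+0.5) − 15·(-0.3)] / 300 = -0.001667
h(200, 15) = 349.9 + (+0.03333)·(185) + (-0.001667)·(-145) = 349.9 +6.167 +0.242 = 356.308 m.

356.3 m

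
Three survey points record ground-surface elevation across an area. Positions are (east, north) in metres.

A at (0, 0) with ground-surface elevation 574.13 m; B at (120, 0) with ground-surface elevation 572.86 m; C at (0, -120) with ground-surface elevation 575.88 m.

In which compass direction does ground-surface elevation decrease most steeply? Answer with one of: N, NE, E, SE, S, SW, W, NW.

NE

∂z/∂x = (572.86 − 574.13) / (120 − 0) = -0.01058
∂z/∂y = (575.88 − 574.13) / (-120 − 0) = -0.01458
Steepest decrease is along −∇f = (+0.01058 E, +0.01458 N) → northeast.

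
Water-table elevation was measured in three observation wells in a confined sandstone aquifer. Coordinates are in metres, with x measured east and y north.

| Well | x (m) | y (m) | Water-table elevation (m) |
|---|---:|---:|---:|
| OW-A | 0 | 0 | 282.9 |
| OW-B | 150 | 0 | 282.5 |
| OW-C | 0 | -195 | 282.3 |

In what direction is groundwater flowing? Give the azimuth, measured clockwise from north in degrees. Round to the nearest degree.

139°

∂h/∂x = (282.5 − 282.9) / (150 − 0) = -0.002667
∂h/∂y = (282.3 − 282.9) / (-195 − 0) = +0.003077
Flow direction (−∇h) has components (+0.002667 E, -0.003077 N).
Azimuth = atan2(E, N) = atan2(+0.002667, -0.003077) = 139.1° ≈ 139°.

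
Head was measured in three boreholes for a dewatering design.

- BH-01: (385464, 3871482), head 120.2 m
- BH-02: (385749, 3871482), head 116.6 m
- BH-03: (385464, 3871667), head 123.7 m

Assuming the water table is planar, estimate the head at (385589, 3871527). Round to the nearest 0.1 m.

∂h/∂x = (116.6 − 120.2) / (385749 − 385464) = -0.01263
∂h/∂y = (123.7 − 120.2) / (3871667 − 3871482) = +0.01892
h(385589, 3871527) = 120.2 + (-0.01263)·(125) + (+0.01892)·(45) = 120.2 -1.579 +0.851 = 119.472 m.

119.5 m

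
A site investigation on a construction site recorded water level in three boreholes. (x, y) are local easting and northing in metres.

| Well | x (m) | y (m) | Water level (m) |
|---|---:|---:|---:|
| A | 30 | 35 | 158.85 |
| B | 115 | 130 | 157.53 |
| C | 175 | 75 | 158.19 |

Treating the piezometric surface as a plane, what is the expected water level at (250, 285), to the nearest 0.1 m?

With h = a·x + b·y + c and A as origin, the differences give:
  85·a + 95·b = -1.32
  145·a + 40·b = -0.66
Eliminate b (×40 and ×95, subtract): -10375·a = 9.900 → a = ∂h/∂x = -0.0009542
Back-substitute: b = ∂h/∂y = -0.01304.
h(250, 285) = 158.85 + (-0.0009542)·(220) + (-0.01304)·(250) = 158.85 -0.210 -3.260 = 155.380 m.

155.4 m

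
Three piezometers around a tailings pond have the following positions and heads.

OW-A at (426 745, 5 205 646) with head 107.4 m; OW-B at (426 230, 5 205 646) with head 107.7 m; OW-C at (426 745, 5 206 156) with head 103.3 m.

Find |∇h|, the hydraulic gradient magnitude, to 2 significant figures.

∂h/∂x = (107.7 − 107.4) / (426230 − 426745) = -0.0005825
∂h/∂y = (103.3 − 107.4) / (5206156 − 5205646) = -0.008039
|∇h| = √(-0.0005825² + -0.008039²) = 0.00806

0.0081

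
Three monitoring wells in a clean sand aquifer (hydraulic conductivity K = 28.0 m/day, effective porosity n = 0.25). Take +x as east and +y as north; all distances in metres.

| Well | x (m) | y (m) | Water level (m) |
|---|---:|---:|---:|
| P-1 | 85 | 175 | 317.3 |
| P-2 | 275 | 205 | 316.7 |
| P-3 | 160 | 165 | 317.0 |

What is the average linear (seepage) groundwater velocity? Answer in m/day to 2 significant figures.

Taking P-1 as reference: P-2−P-1 = (190, 30, -0.6); P-3−P-1 = (75, -10, -0.3).
Solve a·Δx + b·Δy = Δh: det = 190·(-10) − 75·30 = -4150.
∂h/∂x = [(-0.6)·(-10) − (-0.3)·30] / -4150 = -0.003614
∂h/∂y = [190·(-0.3) − 75·(-0.6)] / -4150 = +0.002892
|∇h| = √(-0.003614² + 0.002892²) = 0.004629
Seepage velocity v = K·i/n = 28.0 × 0.004629 / 0.25 = 0.5184 m/day.

0.52 m/day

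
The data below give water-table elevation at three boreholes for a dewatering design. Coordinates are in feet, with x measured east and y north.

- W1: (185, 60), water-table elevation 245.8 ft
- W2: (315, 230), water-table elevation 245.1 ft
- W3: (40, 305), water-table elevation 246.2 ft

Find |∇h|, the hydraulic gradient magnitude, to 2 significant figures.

With h = a·x + b·y + c and W1 as origin, the differences give:
  130·a + 170·b = -0.7
  (-145)·a + 245·b = +0.4
Eliminate b (×245 and ×170, subtract): 56500·a = -239.50 → a = ∂h/∂x = -0.004239
Back-substitute: b = ∂h/∂y = -0.0008761.
|∇h| = √(-0.004239² + -0.0008761²) = 0.004329

0.0043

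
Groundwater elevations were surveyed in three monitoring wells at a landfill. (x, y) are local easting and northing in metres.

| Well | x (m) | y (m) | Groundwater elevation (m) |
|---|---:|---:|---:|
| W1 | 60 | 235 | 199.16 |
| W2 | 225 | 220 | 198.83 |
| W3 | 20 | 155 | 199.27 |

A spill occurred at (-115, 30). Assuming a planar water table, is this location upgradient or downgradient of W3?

Taking W1 as reference: W2−W1 = (165, -15, -0.33); W3−W1 = (-40, -80, +0.11).
Solve a·Δx + b·Δy = Δh: det = 165·(-80) − (-40)·(-15) = -13800.
∂h/∂x = [(-0.33)·(-80) − (+0.11)·(-15)] / -13800 = -0.002033
∂h/∂y = [165·(+0.11) − (-40)·(-0.33)] / -13800 = -0.0003587
Head at (-115, 30) = 199.16 + (-0.002033)·(-175) + (-0.0003587)·(-205) = 199.59 m.
That is higher than the 199.27 m at W3, so the point is upgradient.

upgradient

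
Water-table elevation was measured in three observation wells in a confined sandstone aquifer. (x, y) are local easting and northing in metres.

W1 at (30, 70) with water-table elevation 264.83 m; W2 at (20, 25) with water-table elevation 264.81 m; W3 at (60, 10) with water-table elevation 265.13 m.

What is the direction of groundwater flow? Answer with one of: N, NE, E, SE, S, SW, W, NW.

Three-point gradient (reference W1): Δ to W2 = (-10, -45, -0.02), Δ to W3 = (30, -60, +0.30).
∂h/∂x = +0.007538, ∂h/∂y = -0.001231 (det = 1950).
Flow = −∇h = (-0.007538 east, +0.001231 north), which points west.

W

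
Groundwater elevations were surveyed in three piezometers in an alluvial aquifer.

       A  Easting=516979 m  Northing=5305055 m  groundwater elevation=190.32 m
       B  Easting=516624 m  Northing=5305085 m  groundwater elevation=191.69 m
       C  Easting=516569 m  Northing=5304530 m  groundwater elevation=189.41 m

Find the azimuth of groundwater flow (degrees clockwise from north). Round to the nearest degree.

142°

With h = a·x + b·y + c and A as origin, the differences give:
  (-355)·a + 30·b = +1.37
  (-410)·a + (-525)·b = -0.91
Eliminate b (×(-525) and ×30, subtract): 198675·a = -691.950 → a = ∂h/∂x = -0.003483
Back-substitute: b = ∂h/∂y = +0.004453.
Flow direction (−∇h) has components (+0.003483 E, -0.004453 N).
Azimuth = atan2(E, N) = atan2(+0.003483, -0.004453) = 142.0° ≈ 142°.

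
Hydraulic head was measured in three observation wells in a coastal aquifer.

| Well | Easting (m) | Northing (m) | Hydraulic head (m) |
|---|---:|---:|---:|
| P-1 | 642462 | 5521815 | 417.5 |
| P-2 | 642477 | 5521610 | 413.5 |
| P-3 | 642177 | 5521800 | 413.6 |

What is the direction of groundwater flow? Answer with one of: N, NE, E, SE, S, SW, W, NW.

Taking P-1 as reference: P-2−P-1 = (15, -205, -4.0); P-3−P-1 = (-285, -15, -3.9).
Determinant of the coordinate differences = 15·(-15) − (-285)·(-205) = -58650.
∂h/∂x = [(-4.0)·(-15) − (-3.9)·(-205)] / -58650 = +0.01261
∂h/∂y = [15·(-3.9) − (-285)·(-4.0)] / -58650 = +0.02043
Flow = −∇h = (-0.01261 east, -0.02043 north), which points southwest.

SW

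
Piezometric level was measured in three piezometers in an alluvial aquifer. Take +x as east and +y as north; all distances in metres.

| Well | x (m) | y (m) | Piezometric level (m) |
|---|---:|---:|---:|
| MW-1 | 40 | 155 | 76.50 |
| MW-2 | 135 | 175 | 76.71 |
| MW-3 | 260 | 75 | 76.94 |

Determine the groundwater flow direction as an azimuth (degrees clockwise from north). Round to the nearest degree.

With h = a·x + b·y + c and MW-1 as origin, the differences give:
  95·a + 20·b = +0.21
  220·a + (-80)·b = +0.44
Eliminate b (×(-80) and ×20, subtract): -12000·a = -25.600 → a = ∂h/∂x = +0.002133
Back-substitute: b = ∂h/∂y = +0.0003667.
Flow direction (−∇h) has components (-0.002133 E, -0.0003667 N).
Azimuth = atan2(E, N) = atan2(-0.002133, -0.0003667) = 260.2° ≈ 260°.

260°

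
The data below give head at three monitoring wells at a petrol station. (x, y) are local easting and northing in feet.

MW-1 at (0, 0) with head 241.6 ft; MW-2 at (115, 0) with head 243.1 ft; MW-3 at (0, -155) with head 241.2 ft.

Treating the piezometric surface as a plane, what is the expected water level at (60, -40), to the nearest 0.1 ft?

∂h/∂x = (243.1 − 241.6) / (115 − 0) = +0.01304
∂h/∂y = (241.2 − 241.6) / (-155 − 0) = +0.002581
h(60, -40) = 241.6 + (+0.01304)·(60) + (+0.002581)·(-40) = 241.6 +0.783 -0.103 = 242.279 ft.

242.3 ft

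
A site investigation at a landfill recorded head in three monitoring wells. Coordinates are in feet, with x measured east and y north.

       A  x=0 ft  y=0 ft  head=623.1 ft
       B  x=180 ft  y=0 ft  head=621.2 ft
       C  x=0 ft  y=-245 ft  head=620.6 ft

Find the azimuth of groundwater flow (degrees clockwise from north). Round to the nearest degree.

134°

∂h/∂x = (621.2 − 623.1) / (180 − 0) = -0.01056
∂h/∂y = (620.6 − 623.1) / (-245 − 0) = +0.01020
Flow direction (−∇h) has components (+0.01056 E, -0.01020 N).
Azimuth = atan2(E, N) = atan2(+0.01056, -0.01020) = 134.0° ≈ 134°.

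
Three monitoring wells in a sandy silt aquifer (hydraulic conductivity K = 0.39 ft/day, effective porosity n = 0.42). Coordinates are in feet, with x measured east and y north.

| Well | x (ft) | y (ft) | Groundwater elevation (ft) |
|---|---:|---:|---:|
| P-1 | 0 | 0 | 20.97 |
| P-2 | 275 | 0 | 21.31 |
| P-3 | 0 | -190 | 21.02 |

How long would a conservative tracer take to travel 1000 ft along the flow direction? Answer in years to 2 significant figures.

∂h/∂x = (21.31 − 20.97) / (275 − 0) = +0.001236
∂h/∂y = (21.02 − 20.97) / (-190 − 0) = -0.0002632
|∇h| = √(0.001236² + -0.0002632²) = 0.001264
Seepage velocity v = K·i/n = 0.39 × 0.001264 / 0.42 = 0.001174 ft/day.
t = 1000 / 0.001174 = 8.518e+05 days = 2.33e+03 years.

2300 years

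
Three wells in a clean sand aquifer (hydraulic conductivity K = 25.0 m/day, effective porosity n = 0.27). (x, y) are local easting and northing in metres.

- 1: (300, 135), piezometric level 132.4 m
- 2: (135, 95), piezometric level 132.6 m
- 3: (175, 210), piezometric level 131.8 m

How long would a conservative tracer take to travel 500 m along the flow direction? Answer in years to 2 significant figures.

2.1 years

Taking 1 as reference: 2−1 = (-165, -40, +0.2); 3−1 = (-125, 75, -0.6).
Determinant of the coordinate differences = (-165)·75 − (-125)·(-40) = -17375.
∂h/∂x = [(+0.2)·75 − (-0.6)·(-40)] / -17375 = +0.0005180
∂h/∂y = [(-165)·(-0.6) − (-125)·(+0.2)] / -17375 = -0.007137
|∇h| = √(0.0005180² + -0.007137²) = 0.007156
Seepage velocity v = K·i/n = 25.0 × 0.007156 / 0.27 = 0.6626 m/day.
t = 500 / 0.6626 = 754.6 days = 2.07 years.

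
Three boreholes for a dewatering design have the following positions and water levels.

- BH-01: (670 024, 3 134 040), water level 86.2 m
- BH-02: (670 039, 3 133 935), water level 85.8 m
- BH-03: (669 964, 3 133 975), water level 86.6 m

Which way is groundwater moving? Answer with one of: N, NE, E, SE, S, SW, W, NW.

E

With h = a·x + b·y + c and BH-01 as origin, the differences give:
  15·a + (-105)·b = -0.4
  (-60)·a + (-65)·b = +0.4
Eliminate b (×(-65) and ×(-105), subtract): -7275·a = 68.00 → a = ∂h/∂x = -0.009347
Back-substitute: b = ∂h/∂y = +0.002474.
Flow = −∇h = (+0.009347 east, -0.002474 north), which points east.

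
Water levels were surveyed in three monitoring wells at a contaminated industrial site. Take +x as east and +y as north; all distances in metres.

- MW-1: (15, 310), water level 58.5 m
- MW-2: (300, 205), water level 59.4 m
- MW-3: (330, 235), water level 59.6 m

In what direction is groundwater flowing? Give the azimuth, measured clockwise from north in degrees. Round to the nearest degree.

238°

Taking MW-1 as reference: MW-2−MW-1 = (285, -105, +0.9); MW-3−MW-1 = (315, -75, +1.1).
Solve a·Δx + b·Δy = Δh: det = 285·(-75) − 315·(-105) = 11700.
∂h/∂x = [(+0.9)·(-75) − (+1.1)·(-105)] / 11700 = +0.004103
∂h/∂y = [285·(+1.1) − 315·(+0.9)] / 11700 = +0.002564
Flow direction (−∇h) has components (-0.004103 E, -0.002564 N).
Azimuth = atan2(E, N) = atan2(-0.004103, -0.002564) = 238.0° ≈ 238°.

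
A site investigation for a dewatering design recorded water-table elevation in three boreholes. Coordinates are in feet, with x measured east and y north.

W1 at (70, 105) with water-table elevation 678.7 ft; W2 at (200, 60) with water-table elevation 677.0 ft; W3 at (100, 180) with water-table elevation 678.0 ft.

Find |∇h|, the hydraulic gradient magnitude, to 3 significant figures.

Taking W1 as reference: W2−W1 = (130, -45, -1.7); W3−W1 = (30, 75, -0.7).
Solve a·Δx + b·Δy = Δh: det = 130·75 − 30·(-45) = 11100.
∂h/∂x = [(-1.7)·75 − (-0.7)·(-45)] / 11100 = -0.01432
∂h/∂y = [130·(-0.7) − 30·(-1.7)] / 11100 = -0.003604
|∇h| = √(-0.01432² + -0.003604²) = 0.01477

0.0148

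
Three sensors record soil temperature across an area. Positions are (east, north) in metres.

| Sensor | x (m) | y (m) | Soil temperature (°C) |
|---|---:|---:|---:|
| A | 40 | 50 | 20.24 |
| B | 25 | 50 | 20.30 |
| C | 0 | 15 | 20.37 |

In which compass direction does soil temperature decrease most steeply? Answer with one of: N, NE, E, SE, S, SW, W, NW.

E

Differences from A: to B (Δx, Δy, Δh) = (-15, 0, +0.06); to C = (-40, -35, +0.13).
Solve a·Δx + b·Δy = ΔT: det = (-15)·(-35) − (-40)·0 = 525.
∂T/∂x = [(+0.06)·(-35) − (+0.13)·0] / 525 = -0.004000
∂T/∂y = [(-15)·(+0.13) − (-40)·(+0.06)] / 525 = +0.0008571
Steepest decrease is along −∇f = (+0.004000 E, -0.0008571 N) → east.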